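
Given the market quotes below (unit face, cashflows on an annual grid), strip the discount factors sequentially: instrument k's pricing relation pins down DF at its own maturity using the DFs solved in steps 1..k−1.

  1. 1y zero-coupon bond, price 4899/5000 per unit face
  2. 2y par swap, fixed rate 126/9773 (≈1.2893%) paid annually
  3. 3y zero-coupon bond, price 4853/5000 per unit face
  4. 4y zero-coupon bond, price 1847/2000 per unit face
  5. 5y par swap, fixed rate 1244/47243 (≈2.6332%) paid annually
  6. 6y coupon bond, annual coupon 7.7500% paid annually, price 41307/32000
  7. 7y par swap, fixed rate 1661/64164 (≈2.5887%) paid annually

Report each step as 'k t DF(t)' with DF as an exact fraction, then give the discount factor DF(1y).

1 1 4899/5000
2 2 2437/2500
3 3 4853/5000
4 4 1847/2000
5 5 2189/2500
6 6 4291/5000
7 7 8339/10000
DF(1y) = 4899/5000 ≈ 0.979800

step 1 [1y] zero: DF = P = 4899/5000 ≈ 0.979800
step 2 [2y] swap r/1=126/9773: DF=(1 − 126/9773·(0.979800))/(1+126/9773) = 2437/2500 ≈ 0.974800
step 3 [3y] zero: DF = P = 4853/5000 ≈ 0.970600
step 4 [4y] zero: DF = P = 1847/2000 ≈ 0.923500
step 5 [5y] swap r/1=1244/47243: DF=(1 − 1244/47243·(0.979800+0.974800+0.970600+0.923500))/(1+1244/47243) = 2189/2500 ≈ 0.875600
step 6 [6y] bond c/1=31/400: DF=(41307/32000 − 31/400·(0.979800+0.974800+0.970600+0.923500+0.875600))/(1+31/400) = 4291/5000 ≈ 0.858200
step 7 [7y] swap r/1=1661/64164: DF=(1 − 1661/64164·(0.979800+0.974800+0.970600+0.923500+0.875600+0.858200))/(1+1661/64164) = 8339/10000 ≈ 0.833900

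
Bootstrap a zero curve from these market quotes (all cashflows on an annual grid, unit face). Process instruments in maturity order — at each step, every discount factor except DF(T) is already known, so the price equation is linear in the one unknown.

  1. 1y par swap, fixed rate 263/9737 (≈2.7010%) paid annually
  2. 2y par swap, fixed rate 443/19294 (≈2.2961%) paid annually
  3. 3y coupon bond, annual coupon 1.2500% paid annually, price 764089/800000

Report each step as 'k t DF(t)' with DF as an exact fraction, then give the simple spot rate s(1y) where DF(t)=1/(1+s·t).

step 1 [1y] swap r/1=263/9737: DF=(1 − 263/9737·(0))/(1+263/9737) = 9737/10000 ≈ 0.973700
step 2 [2y] swap r/1=443/19294: DF=(1 − 443/19294·(0.973700))/(1+443/19294) = 9557/10000 ≈ 0.955700
step 3 [3y] bond c/1=1/80: DF=(764089/800000 − 1/80·(0.973700+0.955700))/(1+1/80) = 1839/2000 ≈ 0.919500

1 1 9737/10000
2 2 9557/10000
3 3 1839/2000
s(1y) = (1/(9737/10000) − 1)/(1) = 263/9737 ≈ 2.7010%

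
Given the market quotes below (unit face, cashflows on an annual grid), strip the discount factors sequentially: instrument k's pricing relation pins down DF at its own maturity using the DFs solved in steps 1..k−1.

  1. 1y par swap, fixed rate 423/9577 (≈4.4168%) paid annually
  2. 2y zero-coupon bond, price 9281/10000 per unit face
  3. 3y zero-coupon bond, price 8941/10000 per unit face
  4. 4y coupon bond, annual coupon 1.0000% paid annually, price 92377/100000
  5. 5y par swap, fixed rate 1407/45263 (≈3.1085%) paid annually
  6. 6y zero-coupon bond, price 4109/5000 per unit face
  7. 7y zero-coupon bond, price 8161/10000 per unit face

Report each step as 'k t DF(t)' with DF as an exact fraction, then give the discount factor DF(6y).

step 1 [1y] swap r/1=423/9577: DF=(1 − 423/9577·(0))/(1+423/9577) = 9577/10000 ≈ 0.957700
step 2 [2y] zero: DF = P = 9281/10000 ≈ 0.928100
step 3 [3y] zero: DF = P = 8941/10000 ≈ 0.894100
step 4 [4y] bond c/1=1/100: DF=(92377/100000 − 1/100·(0.957700+0.928100+0.894100))/(1+1/100) = 8871/10000 ≈ 0.887100
step 5 [5y] swap r/1=1407/45263: DF=(1 − 1407/45263·(0.957700+0.928100+0.894100+0.887100))/(1+1407/45263) = 8593/10000 ≈ 0.859300
step 6 [6y] zero: DF = P = 4109/5000 ≈ 0.821800
step 7 [7y] zero: DF = P = 8161/10000 ≈ 0.816100

1 1 9577/10000
2 2 9281/10000
3 3 8941/10000
4 4 8871/10000
5 5 8593/10000
6 6 4109/5000
7 7 8161/10000
DF(6y) = 4109/5000 ≈ 0.821800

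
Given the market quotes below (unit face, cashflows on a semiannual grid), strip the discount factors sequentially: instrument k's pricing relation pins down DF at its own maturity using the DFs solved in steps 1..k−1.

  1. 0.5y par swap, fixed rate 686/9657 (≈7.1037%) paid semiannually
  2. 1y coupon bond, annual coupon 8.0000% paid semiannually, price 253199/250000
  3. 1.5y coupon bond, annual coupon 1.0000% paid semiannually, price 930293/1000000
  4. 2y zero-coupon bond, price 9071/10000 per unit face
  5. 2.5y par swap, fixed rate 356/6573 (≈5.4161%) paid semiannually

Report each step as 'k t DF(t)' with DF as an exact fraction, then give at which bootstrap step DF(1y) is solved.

step 1 [0.5y] swap r/2=343/9657: DF=(1 − 343/9657·(0))/(1+343/9657) = 9657/10000 ≈ 0.965700
step 2 [1y] bond c/2=1/25: DF=(253199/250000 − 1/25·(0.965700))/(1+1/25) = 9367/10000 ≈ 0.936700
step 3 [1.5y] bond c/2=1/200: DF=(930293/1000000 − 1/200·(0.965700+0.936700))/(1+1/200) = 4581/5000 ≈ 0.916200
step 4 [2y] zero: DF = P = 9071/10000 ≈ 0.907100
step 5 [2.5y] swap r/2=178/6573: DF=(1 − 178/6573·(0.965700+0.936700+0.916200+0.907100))/(1+178/6573) = 4377/5000 ≈ 0.875400

1 1/2 9657/10000
2 1 9367/10000
3 3/2 4581/5000
4 2 9071/10000
5 5/2 4377/5000
DF(1y) is solved at step 2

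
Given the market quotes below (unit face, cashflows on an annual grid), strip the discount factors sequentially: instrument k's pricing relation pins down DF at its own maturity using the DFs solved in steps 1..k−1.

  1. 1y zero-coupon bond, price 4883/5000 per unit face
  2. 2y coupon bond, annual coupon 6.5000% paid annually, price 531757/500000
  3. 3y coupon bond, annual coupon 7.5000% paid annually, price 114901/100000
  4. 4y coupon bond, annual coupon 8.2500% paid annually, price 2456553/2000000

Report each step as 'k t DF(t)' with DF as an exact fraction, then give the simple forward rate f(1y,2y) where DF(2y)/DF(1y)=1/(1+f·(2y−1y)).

1 1 4883/5000
2 2 939/1000
3 3 1169/1250
4 4 4587/5000
f(1y,2y) = ((4883/5000)/(939/1000) − 1)/(1) = 188/4695 ≈ 4.0043%

step 1 [1y] zero: DF = P = 4883/5000 ≈ 0.976600
step 2 [2y] bond c/1=13/200: DF=(531757/500000 − 13/200·(0.976600))/(1+13/200) = 939/1000 ≈ 0.939000
step 3 [3y] bond c/1=3/40: DF=(114901/100000 − 3/40·(0.976600+0.939000))/(1+3/40) = 1169/1250 ≈ 0.935200
step 4 [4y] bond c/1=33/400: DF=(2456553/2000000 − 33/400·(0.976600+0.939000+0.935200))/(1+33/400) = 4587/5000 ≈ 0.917400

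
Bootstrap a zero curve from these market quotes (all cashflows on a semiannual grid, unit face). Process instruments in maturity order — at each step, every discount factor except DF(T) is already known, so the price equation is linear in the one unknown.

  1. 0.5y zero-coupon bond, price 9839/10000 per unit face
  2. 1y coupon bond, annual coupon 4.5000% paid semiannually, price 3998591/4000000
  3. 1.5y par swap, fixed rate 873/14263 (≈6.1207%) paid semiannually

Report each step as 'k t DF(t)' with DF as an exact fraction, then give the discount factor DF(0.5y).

step 1 [0.5y] zero: DF = P = 9839/10000 ≈ 0.983900
step 2 [1y] bond c/2=9/400: DF=(3998591/4000000 − 9/400·(0.983900))/(1+9/400) = 239/250 ≈ 0.956000
step 3 [1.5y] swap r/2=873/28526: DF=(1 − 873/28526·(0.983900+0.956000))/(1+873/28526) = 9127/10000 ≈ 0.912700

1 1/2 9839/10000
2 1 239/250
3 3/2 9127/10000
DF(0.5y) = 9839/10000 ≈ 0.983900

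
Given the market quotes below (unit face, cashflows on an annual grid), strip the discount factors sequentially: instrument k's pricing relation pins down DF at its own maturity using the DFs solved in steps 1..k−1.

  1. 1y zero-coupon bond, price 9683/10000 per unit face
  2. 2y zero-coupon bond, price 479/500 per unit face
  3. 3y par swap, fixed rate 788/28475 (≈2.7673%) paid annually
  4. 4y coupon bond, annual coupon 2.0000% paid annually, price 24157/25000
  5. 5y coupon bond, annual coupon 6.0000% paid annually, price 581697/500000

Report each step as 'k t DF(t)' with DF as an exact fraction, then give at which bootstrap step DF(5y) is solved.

1 1 9683/10000
2 2 479/500
3 3 2303/2500
4 4 1783/2000
5 5 8859/10000
DF(5y) is solved at step 5

step 1 [1y] zero: DF = P = 9683/10000 ≈ 0.968300
step 2 [2y] zero: DF = P = 479/500 ≈ 0.958000
step 3 [3y] swap r/1=788/28475: DF=(1 − 788/28475·(0.968300+0.958000))/(1+788/28475) = 2303/2500 ≈ 0.921200
step 4 [4y] bond c/1=1/50: DF=(24157/25000 − 1/50·(0.968300+0.958000+0.921200))/(1+1/50) = 1783/2000 ≈ 0.891500
step 5 [5y] bond c/1=3/50: DF=(581697/500000 − 3/50·(0.968300+0.958000+0.921200+0.891500))/(1+3/50) = 8859/10000 ≈ 0.885900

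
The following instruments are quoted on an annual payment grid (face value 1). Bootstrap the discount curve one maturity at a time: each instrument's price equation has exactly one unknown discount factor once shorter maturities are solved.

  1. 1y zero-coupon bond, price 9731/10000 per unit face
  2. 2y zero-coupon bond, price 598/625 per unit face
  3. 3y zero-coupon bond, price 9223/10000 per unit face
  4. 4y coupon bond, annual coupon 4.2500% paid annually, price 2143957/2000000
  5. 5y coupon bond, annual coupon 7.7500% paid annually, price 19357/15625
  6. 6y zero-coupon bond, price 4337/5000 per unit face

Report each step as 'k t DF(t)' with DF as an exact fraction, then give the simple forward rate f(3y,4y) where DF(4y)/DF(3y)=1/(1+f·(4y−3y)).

1 1 9731/10000
2 2 598/625
3 3 9223/10000
4 4 114/125
5 5 879/1000
6 6 4337/5000
f(3y,4y) = ((9223/10000)/(114/125) − 1)/(1) = 103/9120 ≈ 1.1294%

step 1 [1y] zero: DF = P = 9731/10000 ≈ 0.973100
step 2 [2y] zero: DF = P = 598/625 ≈ 0.956800
step 3 [3y] zero: DF = P = 9223/10000 ≈ 0.922300
step 4 [4y] bond c/1=17/400: DF=(2143957/2000000 − 17/400·(0.973100+0.956800+0.922300))/(1+17/400) = 114/125 ≈ 0.912000
step 5 [5y] bond c/1=31/400: DF=(19357/15625 − 31/400·(0.973100+0.956800+0.922300+0.912000))/(1+31/400) = 879/1000 ≈ 0.879000
step 6 [6y] zero: DF = P = 4337/5000 ≈ 0.867400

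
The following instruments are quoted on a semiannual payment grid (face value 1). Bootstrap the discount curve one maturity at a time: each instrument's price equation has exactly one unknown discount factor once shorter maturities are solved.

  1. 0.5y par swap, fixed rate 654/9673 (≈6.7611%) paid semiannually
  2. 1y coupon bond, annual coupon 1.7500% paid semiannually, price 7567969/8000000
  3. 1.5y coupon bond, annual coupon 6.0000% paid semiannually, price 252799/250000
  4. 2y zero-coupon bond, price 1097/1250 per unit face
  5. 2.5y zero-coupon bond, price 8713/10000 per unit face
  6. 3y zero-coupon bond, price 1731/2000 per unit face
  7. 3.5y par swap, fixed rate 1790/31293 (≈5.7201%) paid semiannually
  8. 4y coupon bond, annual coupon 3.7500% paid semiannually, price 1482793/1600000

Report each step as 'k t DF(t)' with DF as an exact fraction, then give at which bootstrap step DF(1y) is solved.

1 1/2 9673/10000
2 1 4647/5000
3 3/2 1853/2000
4 2 1097/1250
5 5/2 8713/10000
6 3 1731/2000
7 7/2 821/1000
8 4 1589/2000
DF(1y) is solved at step 2

step 1 [0.5y] swap r/2=327/9673: DF=(1 − 327/9673·(0))/(1+327/9673) = 9673/10000 ≈ 0.967300
step 2 [1y] bond c/2=7/800: DF=(7567969/8000000 − 7/800·(0.967300))/(1+7/800) = 4647/5000 ≈ 0.929400
step 3 [1.5y] bond c/2=3/100: DF=(252799/250000 − 3/100·(0.967300+0.929400))/(1+3/100) = 1853/2000 ≈ 0.926500
step 4 [2y] zero: DF = P = 1097/1250 ≈ 0.877600
step 5 [2.5y] zero: DF = P = 8713/10000 ≈ 0.871300
step 6 [3y] zero: DF = P = 1731/2000 ≈ 0.865500
step 7 [3.5y] swap r/2=895/31293: DF=(1 − 895/31293·(0.967300+0.929400+0.926500+0.877600+0.871300+0.865500))/(1+895/31293) = 821/1000 ≈ 0.821000
step 8 [4y] bond c/2=3/160: DF=(1482793/1600000 − 3/160·(0.967300+0.929400+0.926500+0.877600+0.871300+0.865500+0.821000))/(1+3/160) = 1589/2000 ≈ 0.794500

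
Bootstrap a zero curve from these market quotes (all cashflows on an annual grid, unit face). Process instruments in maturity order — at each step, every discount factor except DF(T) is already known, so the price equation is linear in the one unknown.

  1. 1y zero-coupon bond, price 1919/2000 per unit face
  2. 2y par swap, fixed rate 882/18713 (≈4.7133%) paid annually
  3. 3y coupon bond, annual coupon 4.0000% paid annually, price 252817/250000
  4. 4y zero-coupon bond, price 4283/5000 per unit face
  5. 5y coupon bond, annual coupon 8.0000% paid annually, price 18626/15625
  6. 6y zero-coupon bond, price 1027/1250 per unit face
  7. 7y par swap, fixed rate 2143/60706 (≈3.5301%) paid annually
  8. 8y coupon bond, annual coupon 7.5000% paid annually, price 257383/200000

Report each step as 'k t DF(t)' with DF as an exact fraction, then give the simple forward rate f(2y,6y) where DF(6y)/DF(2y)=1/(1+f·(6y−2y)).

step 1 [1y] zero: DF = P = 1919/2000 ≈ 0.959500
step 2 [2y] swap r/1=882/18713: DF=(1 − 882/18713·(0.959500))/(1+882/18713) = 4559/5000 ≈ 0.911800
step 3 [3y] bond c/1=1/25: DF=(252817/250000 − 1/25·(0.959500+0.911800))/(1+1/25) = 2251/2500 ≈ 0.900400
step 4 [4y] zero: DF = P = 4283/5000 ≈ 0.856600
step 5 [5y] bond c/1=2/25: DF=(18626/15625 − 2/25·(0.959500+0.911800+0.900400+0.856600))/(1+2/25) = 167/200 ≈ 0.835000
step 6 [6y] zero: DF = P = 1027/1250 ≈ 0.821600
step 7 [7y] swap r/1=2143/60706: DF=(1 − 2143/60706·(0.959500+0.911800+0.900400+0.856600+0.835000+0.821600))/(1+2143/60706) = 7857/10000 ≈ 0.785700
step 8 [8y] bond c/1=3/40: DF=(257383/200000 − 3/40·(0.959500+0.911800+0.900400+0.856600+0.835000+0.821600+0.785700))/(1+3/40) = 967/1250 ≈ 0.773600

1 1 1919/2000
2 2 4559/5000
3 3 2251/2500
4 4 4283/5000
5 5 167/200
6 6 1027/1250
7 7 7857/10000
8 8 967/1250
f(2y,6y) = ((4559/5000)/(1027/1250) − 1)/(4) = 451/16432 ≈ 2.7446%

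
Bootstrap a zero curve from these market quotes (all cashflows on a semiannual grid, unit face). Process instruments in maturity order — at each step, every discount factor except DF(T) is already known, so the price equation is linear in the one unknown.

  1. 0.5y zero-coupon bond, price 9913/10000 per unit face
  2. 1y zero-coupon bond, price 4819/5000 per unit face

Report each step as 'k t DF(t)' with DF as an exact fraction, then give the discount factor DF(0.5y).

step 1 [0.5y] zero: DF = P = 9913/10000 ≈ 0.991300
step 2 [1y] zero: DF = P = 4819/5000 ≈ 0.963800

1 1/2 9913/10000
2 1 4819/5000
DF(0.5y) = 9913/10000 ≈ 0.991300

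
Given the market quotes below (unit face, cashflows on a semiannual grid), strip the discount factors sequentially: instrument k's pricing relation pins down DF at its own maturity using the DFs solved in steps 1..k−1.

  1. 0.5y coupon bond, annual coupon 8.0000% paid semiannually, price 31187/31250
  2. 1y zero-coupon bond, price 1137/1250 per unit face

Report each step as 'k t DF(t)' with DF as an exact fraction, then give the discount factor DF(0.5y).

1 1/2 2399/2500
2 1 1137/1250
DF(0.5y) = 2399/2500 ≈ 0.959600

step 1 [0.5y] bond c/2=1/25: DF=(31187/31250 − 1/25·(0))/(1+1/25) = 2399/2500 ≈ 0.959600
step 2 [1y] zero: DF = P = 1137/1250 ≈ 0.909600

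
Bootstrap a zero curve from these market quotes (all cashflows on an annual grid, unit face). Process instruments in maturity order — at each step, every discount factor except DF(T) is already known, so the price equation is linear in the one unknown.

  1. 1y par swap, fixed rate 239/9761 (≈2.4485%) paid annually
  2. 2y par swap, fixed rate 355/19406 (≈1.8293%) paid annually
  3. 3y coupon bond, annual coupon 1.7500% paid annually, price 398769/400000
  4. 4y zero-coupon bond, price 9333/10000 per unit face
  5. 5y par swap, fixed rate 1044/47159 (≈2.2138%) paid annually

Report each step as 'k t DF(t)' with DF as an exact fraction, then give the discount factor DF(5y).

step 1 [1y] swap r/1=239/9761: DF=(1 − 239/9761·(0))/(1+239/9761) = 9761/10000 ≈ 0.976100
step 2 [2y] swap r/1=355/19406: DF=(1 − 355/19406·(0.976100))/(1+355/19406) = 1929/2000 ≈ 0.964500
step 3 [3y] bond c/1=7/400: DF=(398769/400000 − 7/400·(0.976100+0.964500))/(1+7/400) = 1183/1250 ≈ 0.946400
step 4 [4y] zero: DF = P = 9333/10000 ≈ 0.933300
step 5 [5y] swap r/1=1044/47159: DF=(1 − 1044/47159·(0.976100+0.964500+0.946400+0.933300))/(1+1044/47159) = 2239/2500 ≈ 0.895600

1 1 9761/10000
2 2 1929/2000
3 3 1183/1250
4 4 9333/10000
5 5 2239/2500
DF(5y) = 2239/2500 ≈ 0.895600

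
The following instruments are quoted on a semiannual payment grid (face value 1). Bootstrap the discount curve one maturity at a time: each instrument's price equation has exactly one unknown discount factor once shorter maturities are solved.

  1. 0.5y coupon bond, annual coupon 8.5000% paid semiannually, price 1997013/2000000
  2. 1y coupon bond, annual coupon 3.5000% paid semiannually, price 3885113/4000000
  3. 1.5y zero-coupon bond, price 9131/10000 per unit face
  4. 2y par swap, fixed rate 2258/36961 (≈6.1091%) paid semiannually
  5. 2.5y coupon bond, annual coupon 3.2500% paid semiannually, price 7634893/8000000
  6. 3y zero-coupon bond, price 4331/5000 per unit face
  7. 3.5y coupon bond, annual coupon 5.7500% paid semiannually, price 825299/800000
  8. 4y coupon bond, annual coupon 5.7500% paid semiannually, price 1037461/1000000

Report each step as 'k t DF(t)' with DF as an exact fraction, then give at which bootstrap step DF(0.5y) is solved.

1 1/2 4789/5000
2 1 9381/10000
3 3/2 9131/10000
4 2 8871/10000
5 5/2 22/25
6 3 4331/5000
7 7/2 8507/10000
8 4 4163/5000
DF(0.5y) is solved at step 1

step 1 [0.5y] bond c/2=17/400: DF=(1997013/2000000 − 17/400·(0))/(1+17/400) = 4789/5000 ≈ 0.957800
step 2 [1y] bond c/2=7/400: DF=(3885113/4000000 − 7/400·(0.957800))/(1+7/400) = 9381/10000 ≈ 0.938100
step 3 [1.5y] zero: DF = P = 9131/10000 ≈ 0.913100
step 4 [2y] swap r/2=1129/36961: DF=(1 − 1129/36961·(0.957800+0.938100+0.913100))/(1+1129/36961) = 8871/10000 ≈ 0.887100
step 5 [2.5y] bond c/2=13/800: DF=(7634893/8000000 − 13/800·(0.957800+0.938100+0.913100+0.887100))/(1+13/800) = 22/25 ≈ 0.880000
step 6 [3y] zero: DF = P = 4331/5000 ≈ 0.866200
step 7 [3.5y] bond c/2=23/800: DF=(825299/800000 − 23/800·(0.957800+0.938100+0.913100+0.887100+0.880000+0.866200))/(1+23/800) = 8507/10000 ≈ 0.850700
step 8 [4y] bond c/2=23/800: DF=(1037461/1000000 − 23/800·(0.957800+0.938100+0.913100+0.887100+0.880000+0.866200+0.850700))/(1+23/800) = 4163/5000 ≈ 0.832600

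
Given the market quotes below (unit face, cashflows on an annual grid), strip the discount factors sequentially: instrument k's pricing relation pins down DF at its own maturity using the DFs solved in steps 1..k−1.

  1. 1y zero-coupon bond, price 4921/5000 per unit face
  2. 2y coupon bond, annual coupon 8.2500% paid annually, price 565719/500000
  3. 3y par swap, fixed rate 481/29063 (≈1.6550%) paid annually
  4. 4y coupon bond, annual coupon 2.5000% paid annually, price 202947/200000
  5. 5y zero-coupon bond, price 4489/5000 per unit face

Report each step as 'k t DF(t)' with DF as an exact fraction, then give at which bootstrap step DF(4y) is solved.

1 1 4921/5000
2 2 4851/5000
3 3 9519/10000
4 4 9191/10000
5 5 4489/5000
DF(4y) is solved at step 4

step 1 [1y] zero: DF = P = 4921/5000 ≈ 0.984200
step 2 [2y] bond c/1=33/400: DF=(565719/500000 − 33/400·(0.984200))/(1+33/400) = 4851/5000 ≈ 0.970200
step 3 [3y] swap r/1=481/29063: DF=(1 − 481/29063·(0.984200+0.970200))/(1+481/29063) = 9519/10000 ≈ 0.951900
step 4 [4y] bond c/1=1/40: DF=(202947/200000 − 1/40·(0.984200+0.970200+0.951900))/(1+1/40) = 9191/10000 ≈ 0.919100
step 5 [5y] zero: DF = P = 4489/5000 ≈ 0.897800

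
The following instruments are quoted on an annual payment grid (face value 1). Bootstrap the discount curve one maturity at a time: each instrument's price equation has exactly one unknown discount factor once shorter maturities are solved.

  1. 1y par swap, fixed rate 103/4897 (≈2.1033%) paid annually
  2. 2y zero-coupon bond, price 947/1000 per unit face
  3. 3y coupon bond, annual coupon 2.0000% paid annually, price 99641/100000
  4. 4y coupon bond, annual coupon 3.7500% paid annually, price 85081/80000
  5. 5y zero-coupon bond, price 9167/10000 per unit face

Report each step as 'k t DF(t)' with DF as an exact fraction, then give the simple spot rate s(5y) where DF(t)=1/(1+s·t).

1 1 4897/5000
2 2 947/1000
3 3 9391/10000
4 4 1843/2000
5 5 9167/10000
s(5y) = (1/(9167/10000) − 1)/(5) = 833/45835 ≈ 1.8174%

step 1 [1y] swap r/1=103/4897: DF=(1 − 103/4897·(0))/(1+103/4897) = 4897/5000 ≈ 0.979400
step 2 [2y] zero: DF = P = 947/1000 ≈ 0.947000
step 3 [3y] bond c/1=1/50: DF=(99641/100000 − 1/50·(0.979400+0.947000))/(1+1/50) = 9391/10000 ≈ 0.939100
step 4 [4y] bond c/1=3/80: DF=(85081/80000 − 3/80·(0.979400+0.947000+0.939100))/(1+3/80) = 1843/2000 ≈ 0.921500
step 5 [5y] zero: DF = P = 9167/10000 ≈ 0.916700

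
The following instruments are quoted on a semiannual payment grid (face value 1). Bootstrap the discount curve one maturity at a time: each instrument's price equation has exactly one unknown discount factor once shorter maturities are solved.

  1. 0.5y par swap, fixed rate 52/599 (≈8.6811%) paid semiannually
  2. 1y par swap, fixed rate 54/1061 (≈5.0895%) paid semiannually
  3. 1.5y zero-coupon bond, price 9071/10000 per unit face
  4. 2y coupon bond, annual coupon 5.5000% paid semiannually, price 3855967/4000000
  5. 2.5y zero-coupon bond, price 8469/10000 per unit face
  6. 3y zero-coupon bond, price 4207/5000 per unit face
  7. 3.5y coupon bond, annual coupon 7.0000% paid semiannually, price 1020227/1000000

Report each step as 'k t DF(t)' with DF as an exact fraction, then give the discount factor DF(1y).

1 1/2 599/625
2 1 4757/5000
3 3/2 9071/10000
4 2 2157/2500
5 5/2 8469/10000
6 3 4207/5000
7 7/2 4021/5000
DF(1y) = 4757/5000 ≈ 0.951400

step 1 [0.5y] swap r/2=26/599: DF=(1 − 26/599·(0))/(1+26/599) = 599/625 ≈ 0.958400
step 2 [1y] swap r/2=27/1061: DF=(1 − 27/1061·(0.958400))/(1+27/1061) = 4757/5000 ≈ 0.951400
step 3 [1.5y] zero: DF = P = 9071/10000 ≈ 0.907100
step 4 [2y] bond c/2=11/400: DF=(3855967/4000000 − 11/400·(0.958400+0.951400+0.907100))/(1+11/400) = 2157/2500 ≈ 0.862800
step 5 [2.5y] zero: DF = P = 8469/10000 ≈ 0.846900
step 6 [3y] zero: DF = P = 4207/5000 ≈ 0.841400
step 7 [3.5y] bond c/2=7/200: DF=(1020227/1000000 − 7/200·(0.958400+0.951400+0.907100+0.862800+0.846900+0.841400))/(1+7/200) = 4021/5000 ≈ 0.804200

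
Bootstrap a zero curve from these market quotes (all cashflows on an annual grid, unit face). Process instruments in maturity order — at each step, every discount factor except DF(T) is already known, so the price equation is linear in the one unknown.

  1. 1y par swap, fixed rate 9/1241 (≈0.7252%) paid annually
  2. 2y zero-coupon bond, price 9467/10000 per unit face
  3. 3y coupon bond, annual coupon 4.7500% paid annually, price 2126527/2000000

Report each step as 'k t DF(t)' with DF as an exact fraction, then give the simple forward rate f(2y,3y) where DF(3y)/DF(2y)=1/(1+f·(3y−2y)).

1 1 1241/1250
2 2 9467/10000
3 3 9271/10000
f(2y,3y) = ((9467/10000)/(9271/10000) − 1)/(1) = 196/9271 ≈ 2.1141%

step 1 [1y] swap r/1=9/1241: DF=(1 − 9/1241·(0))/(1+9/1241) = 1241/1250 ≈ 0.992800
step 2 [2y] zero: DF = P = 9467/10000 ≈ 0.946700
step 3 [3y] bond c/1=19/400: DF=(2126527/2000000 − 19/400·(0.992800+0.946700))/(1+19/400) = 9271/10000 ≈ 0.927100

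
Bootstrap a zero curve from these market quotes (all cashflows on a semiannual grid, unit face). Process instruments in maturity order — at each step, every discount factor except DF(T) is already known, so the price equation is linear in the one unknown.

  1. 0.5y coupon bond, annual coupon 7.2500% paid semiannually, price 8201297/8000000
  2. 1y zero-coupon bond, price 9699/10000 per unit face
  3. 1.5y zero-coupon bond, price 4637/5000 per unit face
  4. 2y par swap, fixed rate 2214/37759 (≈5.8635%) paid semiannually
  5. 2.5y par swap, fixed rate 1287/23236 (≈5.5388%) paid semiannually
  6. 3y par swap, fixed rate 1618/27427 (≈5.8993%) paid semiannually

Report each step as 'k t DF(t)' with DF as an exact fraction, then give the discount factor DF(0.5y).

1 1/2 9893/10000
2 1 9699/10000
3 3/2 4637/5000
4 2 8893/10000
5 5/2 8713/10000
6 3 4191/5000
DF(0.5y) = 9893/10000 ≈ 0.989300

step 1 [0.5y] bond c/2=29/800: DF=(8201297/8000000 − 29/800·(0))/(1+29/800) = 9893/10000 ≈ 0.989300
step 2 [1y] zero: DF = P = 9699/10000 ≈ 0.969900
step 3 [1.5y] zero: DF = P = 4637/5000 ≈ 0.927400
step 4 [2y] swap r/2=1107/37759: DF=(1 − 1107/37759·(0.989300+0.969900+0.927400))/(1+1107/37759) = 8893/10000 ≈ 0.889300
step 5 [2.5y] swap r/2=1287/46472: DF=(1 − 1287/46472·(0.989300+0.969900+0.927400+0.889300))/(1+1287/46472) = 8713/10000 ≈ 0.871300
step 6 [3y] swap r/2=809/27427: DF=(1 − 809/27427·(0.989300+0.969900+0.927400+0.889300+0.871300))/(1+809/27427) = 4191/5000 ≈ 0.838200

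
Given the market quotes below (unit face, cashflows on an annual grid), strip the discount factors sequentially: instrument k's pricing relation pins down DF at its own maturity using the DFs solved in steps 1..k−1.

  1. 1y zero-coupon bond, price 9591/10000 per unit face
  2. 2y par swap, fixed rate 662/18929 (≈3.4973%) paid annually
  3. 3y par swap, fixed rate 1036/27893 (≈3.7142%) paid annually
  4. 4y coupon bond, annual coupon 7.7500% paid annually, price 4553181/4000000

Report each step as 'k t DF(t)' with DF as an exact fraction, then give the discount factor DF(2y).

1 1 9591/10000
2 2 4669/5000
3 3 2241/2500
4 4 4279/5000
DF(2y) = 4669/5000 ≈ 0.933800

step 1 [1y] zero: DF = P = 9591/10000 ≈ 0.959100
step 2 [2y] swap r/1=662/18929: DF=(1 − 662/18929·(0.959100))/(1+662/18929) = 4669/5000 ≈ 0.933800
step 3 [3y] swap r/1=1036/27893: DF=(1 − 1036/27893·(0.959100+0.933800))/(1+1036/27893) = 2241/2500 ≈ 0.896400
step 4 [4y] bond c/1=31/400: DF=(4553181/4000000 − 31/400·(0.959100+0.933800+0.896400))/(1+31/400) = 4279/5000 ≈ 0.855800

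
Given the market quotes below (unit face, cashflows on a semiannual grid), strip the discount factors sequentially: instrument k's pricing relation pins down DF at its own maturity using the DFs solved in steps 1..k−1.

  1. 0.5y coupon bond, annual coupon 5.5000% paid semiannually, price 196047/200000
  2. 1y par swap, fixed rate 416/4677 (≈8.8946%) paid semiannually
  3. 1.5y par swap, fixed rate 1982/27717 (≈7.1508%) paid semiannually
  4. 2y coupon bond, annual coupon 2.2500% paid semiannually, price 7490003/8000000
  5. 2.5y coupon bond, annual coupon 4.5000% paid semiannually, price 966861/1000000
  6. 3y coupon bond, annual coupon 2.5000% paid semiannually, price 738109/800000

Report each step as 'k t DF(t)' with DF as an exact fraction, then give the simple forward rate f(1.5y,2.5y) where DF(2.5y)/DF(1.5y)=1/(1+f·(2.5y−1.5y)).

1 1/2 477/500
2 1 573/625
3 3/2 9009/10000
4 2 179/200
5 5/2 8649/10000
6 3 8553/10000
f(1.5y,2.5y) = ((9009/10000)/(8649/10000) − 1)/(1) = 40/961 ≈ 4.1623%

step 1 [0.5y] bond c/2=11/400: DF=(196047/200000 − 11/400·(0))/(1+11/400) = 477/500 ≈ 0.954000
step 2 [1y] swap r/2=208/4677: DF=(1 − 208/4677·(0.954000))/(1+208/4677) = 573/625 ≈ 0.916800
step 3 [1.5y] swap r/2=991/27717: DF=(1 − 991/27717·(0.954000+0.916800))/(1+991/27717) = 9009/10000 ≈ 0.900900
step 4 [2y] bond c/2=9/800: DF=(7490003/8000000 − 9/800·(0.954000+0.916800+0.900900))/(1+9/800) = 179/200 ≈ 0.895000
step 5 [2.5y] bond c/2=9/400: DF=(966861/1000000 − 9/400·(0.954000+0.916800+0.900900+0.895000))/(1+9/400) = 8649/10000 ≈ 0.864900
step 6 [3y] bond c/2=1/80: DF=(738109/800000 − 1/80·(0.954000+0.916800+0.900900+0.895000+0.864900))/(1+1/80) = 8553/10000 ≈ 0.855300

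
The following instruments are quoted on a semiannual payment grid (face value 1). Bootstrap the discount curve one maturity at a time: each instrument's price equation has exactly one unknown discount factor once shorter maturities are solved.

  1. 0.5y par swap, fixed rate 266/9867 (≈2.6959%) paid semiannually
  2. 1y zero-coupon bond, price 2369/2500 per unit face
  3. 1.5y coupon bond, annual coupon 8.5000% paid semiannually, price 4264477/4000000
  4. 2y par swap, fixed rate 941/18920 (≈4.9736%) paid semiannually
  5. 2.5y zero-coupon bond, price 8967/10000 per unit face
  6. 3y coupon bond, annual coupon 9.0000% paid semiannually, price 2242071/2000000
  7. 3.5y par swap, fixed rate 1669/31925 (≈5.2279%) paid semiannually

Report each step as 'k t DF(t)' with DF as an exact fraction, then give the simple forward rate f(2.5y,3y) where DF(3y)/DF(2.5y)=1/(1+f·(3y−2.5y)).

step 1 [0.5y] swap r/2=133/9867: DF=(1 − 133/9867·(0))/(1+133/9867) = 9867/10000 ≈ 0.986700
step 2 [1y] zero: DF = P = 2369/2500 ≈ 0.947600
step 3 [1.5y] bond c/2=17/400: DF=(4264477/4000000 − 17/400·(0.986700+0.947600))/(1+17/400) = 4719/5000 ≈ 0.943800
step 4 [2y] swap r/2=941/37840: DF=(1 − 941/37840·(0.986700+0.947600+0.943800))/(1+941/37840) = 9059/10000 ≈ 0.905900
step 5 [2.5y] zero: DF = P = 8967/10000 ≈ 0.896700
step 6 [3y] bond c/2=9/200: DF=(2242071/2000000 − 9/200·(0.986700+0.947600+0.943800+0.905900+0.896700))/(1+9/200) = 1089/1250 ≈ 0.871200
step 7 [3.5y] swap r/2=1669/63850: DF=(1 − 1669/63850·(0.986700+0.947600+0.943800+0.905900+0.896700+0.871200))/(1+1669/63850) = 8331/10000 ≈ 0.833100

1 1/2 9867/10000
2 1 2369/2500
3 3/2 4719/5000
4 2 9059/10000
5 5/2 8967/10000
6 3 1089/1250
7 7/2 8331/10000
f(2.5y,3y) = ((8967/10000)/(1089/1250) − 1)/(1/2) = 85/1452 ≈ 5.8540%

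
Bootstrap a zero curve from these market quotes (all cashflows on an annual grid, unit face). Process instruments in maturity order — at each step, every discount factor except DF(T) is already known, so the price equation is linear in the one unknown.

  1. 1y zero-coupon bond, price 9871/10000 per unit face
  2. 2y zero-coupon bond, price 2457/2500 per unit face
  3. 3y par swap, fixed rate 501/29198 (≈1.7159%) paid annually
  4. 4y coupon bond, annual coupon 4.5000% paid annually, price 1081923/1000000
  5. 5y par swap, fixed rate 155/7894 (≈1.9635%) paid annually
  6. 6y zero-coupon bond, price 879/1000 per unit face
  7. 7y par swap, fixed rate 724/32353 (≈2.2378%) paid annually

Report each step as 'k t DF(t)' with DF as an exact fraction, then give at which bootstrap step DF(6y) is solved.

step 1 [1y] zero: DF = P = 9871/10000 ≈ 0.987100
step 2 [2y] zero: DF = P = 2457/2500 ≈ 0.982800
step 3 [3y] swap r/1=501/29198: DF=(1 − 501/29198·(0.987100+0.982800))/(1+501/29198) = 9499/10000 ≈ 0.949900
step 4 [4y] bond c/1=9/200: DF=(1081923/1000000 − 9/200·(0.987100+0.982800+0.949900))/(1+9/200) = 1137/1250 ≈ 0.909600
step 5 [5y] swap r/1=155/7894: DF=(1 − 155/7894·(0.987100+0.982800+0.949900+0.909600))/(1+155/7894) = 907/1000 ≈ 0.907000
step 6 [6y] zero: DF = P = 879/1000 ≈ 0.879000
step 7 [7y] swap r/1=724/32353: DF=(1 − 724/32353·(0.987100+0.982800+0.949900+0.909600+0.907000+0.879000))/(1+724/32353) = 1069/1250 ≈ 0.855200

1 1 9871/10000
2 2 2457/2500
3 3 9499/10000
4 4 1137/1250
5 5 907/1000
6 6 879/1000
7 7 1069/1250
DF(6y) is solved at step 6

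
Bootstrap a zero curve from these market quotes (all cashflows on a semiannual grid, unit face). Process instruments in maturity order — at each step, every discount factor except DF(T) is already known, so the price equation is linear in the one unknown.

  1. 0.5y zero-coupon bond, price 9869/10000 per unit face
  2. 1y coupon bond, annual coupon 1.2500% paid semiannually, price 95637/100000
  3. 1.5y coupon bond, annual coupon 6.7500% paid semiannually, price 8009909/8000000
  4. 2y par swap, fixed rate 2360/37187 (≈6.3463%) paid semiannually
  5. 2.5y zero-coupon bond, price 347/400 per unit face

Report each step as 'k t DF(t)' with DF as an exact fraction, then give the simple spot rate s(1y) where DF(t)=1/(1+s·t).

step 1 [0.5y] zero: DF = P = 9869/10000 ≈ 0.986900
step 2 [1y] bond c/2=1/160: DF=(95637/100000 − 1/160·(0.986900))/(1+1/160) = 9443/10000 ≈ 0.944300
step 3 [1.5y] bond c/2=27/800: DF=(8009909/8000000 − 27/800·(0.986900+0.944300))/(1+27/800) = 1811/2000 ≈ 0.905500
step 4 [2y] swap r/2=1180/37187: DF=(1 − 1180/37187·(0.986900+0.944300+0.905500))/(1+1180/37187) = 441/500 ≈ 0.882000
step 5 [2.5y] zero: DF = P = 347/400 ≈ 0.867500

1 1/2 9869/10000
2 1 9443/10000
3 3/2 1811/2000
4 2 441/500
5 5/2 347/400
s(1y) = (1/(9443/10000) − 1)/(1) = 557/9443 ≈ 5.8985%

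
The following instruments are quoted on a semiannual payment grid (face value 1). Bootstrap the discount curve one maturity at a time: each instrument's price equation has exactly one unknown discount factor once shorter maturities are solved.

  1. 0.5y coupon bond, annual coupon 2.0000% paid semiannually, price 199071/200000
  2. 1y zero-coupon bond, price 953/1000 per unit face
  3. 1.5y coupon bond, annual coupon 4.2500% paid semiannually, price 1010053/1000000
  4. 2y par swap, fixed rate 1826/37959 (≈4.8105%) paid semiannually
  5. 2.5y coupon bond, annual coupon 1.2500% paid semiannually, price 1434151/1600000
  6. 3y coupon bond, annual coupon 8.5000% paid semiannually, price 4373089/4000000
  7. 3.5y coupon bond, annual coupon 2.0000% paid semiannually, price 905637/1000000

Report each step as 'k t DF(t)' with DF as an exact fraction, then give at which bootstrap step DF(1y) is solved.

step 1 [0.5y] bond c/2=1/100: DF=(199071/200000 − 1/100·(0))/(1+1/100) = 1971/2000 ≈ 0.985500
step 2 [1y] zero: DF = P = 953/1000 ≈ 0.953000
step 3 [1.5y] bond c/2=17/800: DF=(1010053/1000000 − 17/800·(0.985500+0.953000))/(1+17/800) = 9487/10000 ≈ 0.948700
step 4 [2y] swap r/2=913/37959: DF=(1 − 913/37959·(0.985500+0.953000+0.948700))/(1+913/37959) = 9087/10000 ≈ 0.908700
step 5 [2.5y] bond c/2=1/160: DF=(1434151/1600000 − 1/160·(0.985500+0.953000+0.948700+0.908700))/(1+1/160) = 542/625 ≈ 0.867200
step 6 [3y] bond c/2=17/400: DF=(4373089/4000000 − 17/400·(0.985500+0.953000+0.948700+0.908700+0.867200))/(1+17/400) = 4293/5000 ≈ 0.858600
step 7 [3.5y] bond c/2=1/100: DF=(905637/1000000 − 1/100·(0.985500+0.953000+0.948700+0.908700+0.867200+0.858600))/(1+1/100) = 421/500 ≈ 0.842000

1 1/2 1971/2000
2 1 953/1000
3 3/2 9487/10000
4 2 9087/10000
5 5/2 542/625
6 3 4293/5000
7 7/2 421/500
DF(1y) is solved at step 2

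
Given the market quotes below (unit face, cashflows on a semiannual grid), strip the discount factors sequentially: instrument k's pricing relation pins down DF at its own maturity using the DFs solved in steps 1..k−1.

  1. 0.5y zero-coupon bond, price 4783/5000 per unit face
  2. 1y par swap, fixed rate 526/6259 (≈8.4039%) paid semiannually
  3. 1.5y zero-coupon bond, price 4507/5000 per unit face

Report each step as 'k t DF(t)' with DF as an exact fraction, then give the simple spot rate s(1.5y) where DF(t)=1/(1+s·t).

1 1/2 4783/5000
2 1 9211/10000
3 3/2 4507/5000
s(1.5y) = (1/(4507/5000) − 1)/(3/2) = 986/13521 ≈ 7.2924%

step 1 [0.5y] zero: DF = P = 4783/5000 ≈ 0.956600
step 2 [1y] swap r/2=263/6259: DF=(1 − 263/6259·(0.956600))/(1+263/6259) = 9211/10000 ≈ 0.921100
step 3 [1.5y] zero: DF = P = 4507/5000 ≈ 0.901400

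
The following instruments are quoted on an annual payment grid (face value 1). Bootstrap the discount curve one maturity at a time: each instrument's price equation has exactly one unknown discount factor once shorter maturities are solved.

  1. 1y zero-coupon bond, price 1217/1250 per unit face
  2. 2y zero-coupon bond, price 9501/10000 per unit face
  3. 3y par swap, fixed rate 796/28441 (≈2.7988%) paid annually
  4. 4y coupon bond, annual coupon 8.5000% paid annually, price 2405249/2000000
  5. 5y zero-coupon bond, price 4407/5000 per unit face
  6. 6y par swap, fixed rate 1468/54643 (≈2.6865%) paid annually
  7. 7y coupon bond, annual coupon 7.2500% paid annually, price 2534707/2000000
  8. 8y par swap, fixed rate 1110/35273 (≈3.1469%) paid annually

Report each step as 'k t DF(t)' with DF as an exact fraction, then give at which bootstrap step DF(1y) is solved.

1 1 1217/1250
2 2 9501/10000
3 3 2301/2500
4 4 1107/1250
5 5 4407/5000
6 6 2133/2500
7 7 8123/10000
8 8 389/500
DF(1y) is solved at step 1

step 1 [1y] zero: DF = P = 1217/1250 ≈ 0.973600
step 2 [2y] zero: DF = P = 9501/10000 ≈ 0.950100
step 3 [3y] swap r/1=796/28441: DF=(1 − 796/28441·(0.973600+0.950100))/(1+796/28441) = 2301/2500 ≈ 0.920400
step 4 [4y] bond c/1=17/200: DF=(2405249/2000000 − 17/200·(0.973600+0.950100+0.920400))/(1+17/200) = 1107/1250 ≈ 0.885600
step 5 [5y] zero: DF = P = 4407/5000 ≈ 0.881400
step 6 [6y] swap r/1=1468/54643: DF=(1 − 1468/54643·(0.973600+0.950100+0.920400+0.885600+0.881400))/(1+1468/54643) = 2133/2500 ≈ 0.853200
step 7 [7y] bond c/1=29/400: DF=(2534707/2000000 − 29/400·(0.973600+0.950100+0.920400+0.885600+0.881400+0.853200))/(1+29/400) = 8123/10000 ≈ 0.812300
step 8 [8y] swap r/1=1110/35273: DF=(1 − 1110/35273·(0.973600+0.950100+0.920400+0.885600+0.881400+0.853200+0.812300))/(1+1110/35273) = 389/500 ≈ 0.778000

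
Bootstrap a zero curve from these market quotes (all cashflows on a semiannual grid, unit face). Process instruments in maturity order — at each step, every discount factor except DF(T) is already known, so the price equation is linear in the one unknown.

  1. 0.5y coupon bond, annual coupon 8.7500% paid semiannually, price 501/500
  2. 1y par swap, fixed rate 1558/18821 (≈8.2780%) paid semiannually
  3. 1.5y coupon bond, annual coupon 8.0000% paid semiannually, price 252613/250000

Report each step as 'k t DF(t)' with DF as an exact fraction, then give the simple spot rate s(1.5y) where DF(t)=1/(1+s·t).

1 1/2 24/25
2 1 9221/10000
3 3/2 562/625
s(1.5y) = (1/(562/625) − 1)/(3/2) = 21/281 ≈ 7.4733%

step 1 [0.5y] bond c/2=7/160: DF=(501/500 − 7/160·(0))/(1+7/160) = 24/25 ≈ 0.960000
step 2 [1y] swap r/2=779/18821: DF=(1 − 779/18821·(0.960000))/(1+779/18821) = 9221/10000 ≈ 0.922100
step 3 [1.5y] bond c/2=1/25: DF=(252613/250000 − 1/25·(0.960000+0.922100))/(1+1/25) = 562/625 ≈ 0.899200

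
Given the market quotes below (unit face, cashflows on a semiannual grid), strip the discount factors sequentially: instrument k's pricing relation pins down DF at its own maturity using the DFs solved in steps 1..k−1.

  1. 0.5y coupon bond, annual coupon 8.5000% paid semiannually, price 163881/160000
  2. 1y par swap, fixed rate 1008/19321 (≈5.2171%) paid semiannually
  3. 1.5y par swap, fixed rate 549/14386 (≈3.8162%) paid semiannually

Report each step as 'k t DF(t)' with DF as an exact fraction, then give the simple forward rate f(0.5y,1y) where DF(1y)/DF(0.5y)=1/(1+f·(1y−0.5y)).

step 1 [0.5y] bond c/2=17/400: DF=(163881/160000 − 17/400·(0))/(1+17/400) = 393/400 ≈ 0.982500
step 2 [1y] swap r/2=504/19321: DF=(1 − 504/19321·(0.982500))/(1+504/19321) = 1187/1250 ≈ 0.949600
step 3 [1.5y] swap r/2=549/28772: DF=(1 − 549/28772·(0.982500+0.949600))/(1+549/28772) = 9451/10000 ≈ 0.945100

1 1/2 393/400
2 1 1187/1250
3 3/2 9451/10000
f(0.5y,1y) = ((393/400)/(1187/1250) − 1)/(1/2) = 329/4748 ≈ 6.9292%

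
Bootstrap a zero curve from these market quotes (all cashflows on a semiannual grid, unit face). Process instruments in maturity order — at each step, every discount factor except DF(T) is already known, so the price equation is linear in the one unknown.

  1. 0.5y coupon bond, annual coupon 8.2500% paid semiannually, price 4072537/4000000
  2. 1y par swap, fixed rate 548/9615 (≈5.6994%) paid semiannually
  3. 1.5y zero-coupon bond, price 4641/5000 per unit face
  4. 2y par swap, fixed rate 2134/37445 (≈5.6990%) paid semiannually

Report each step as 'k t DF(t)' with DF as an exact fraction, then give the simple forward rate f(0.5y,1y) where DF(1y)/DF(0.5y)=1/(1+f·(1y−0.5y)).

step 1 [0.5y] bond c/2=33/800: DF=(4072537/4000000 − 33/800·(0))/(1+33/800) = 4889/5000 ≈ 0.977800
step 2 [1y] swap r/2=274/9615: DF=(1 − 274/9615·(0.977800))/(1+274/9615) = 2363/2500 ≈ 0.945200
step 3 [1.5y] zero: DF = P = 4641/5000 ≈ 0.928200
step 4 [2y] swap r/2=1067/37445: DF=(1 − 1067/37445·(0.977800+0.945200+0.928200))/(1+1067/37445) = 8933/10000 ≈ 0.893300

1 1/2 4889/5000
2 1 2363/2500
3 3/2 4641/5000
4 2 8933/10000
f(0.5y,1y) = ((4889/5000)/(2363/2500) − 1)/(1/2) = 163/2363 ≈ 6.8980%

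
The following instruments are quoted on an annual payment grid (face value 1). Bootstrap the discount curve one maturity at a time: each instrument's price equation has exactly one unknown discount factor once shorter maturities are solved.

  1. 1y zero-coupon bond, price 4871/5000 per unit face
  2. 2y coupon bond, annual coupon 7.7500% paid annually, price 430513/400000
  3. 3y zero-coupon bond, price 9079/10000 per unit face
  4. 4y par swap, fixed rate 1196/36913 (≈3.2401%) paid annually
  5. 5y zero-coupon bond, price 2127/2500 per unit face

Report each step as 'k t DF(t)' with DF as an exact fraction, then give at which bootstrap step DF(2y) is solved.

step 1 [1y] zero: DF = P = 4871/5000 ≈ 0.974200
step 2 [2y] bond c/1=31/400: DF=(430513/400000 − 31/400·(0.974200))/(1+31/400) = 1161/1250 ≈ 0.928800
step 3 [3y] zero: DF = P = 9079/10000 ≈ 0.907900
step 4 [4y] swap r/1=1196/36913: DF=(1 − 1196/36913·(0.974200+0.928800+0.907900))/(1+1196/36913) = 2201/2500 ≈ 0.880400
step 5 [5y] zero: DF = P = 2127/2500 ≈ 0.850800

1 1 4871/5000
2 2 1161/1250
3 3 9079/10000
4 4 2201/2500
5 5 2127/2500
DF(2y) is solved at step 2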